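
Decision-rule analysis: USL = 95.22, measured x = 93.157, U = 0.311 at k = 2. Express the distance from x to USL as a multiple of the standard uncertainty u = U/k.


u = U / k = 0.311 / 2 = 0.1555
margin = |USL - x| = |95.22 - 93.157| = 2.063
z = margin / u = 2.063 / 0.1555
z = 13.2669

13.2669


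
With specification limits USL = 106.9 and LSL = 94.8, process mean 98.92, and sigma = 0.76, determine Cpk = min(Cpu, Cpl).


Cpu = (USL - mean) / (3*sigma) = (106.9 - 98.92) / (3*0.76) = 3.5000
Cpl = (mean - LSL) / (3*sigma) = (98.92 - 94.8) / (3*0.76) = 1.8070
Cpk = min(Cpu, Cpl) = 1.8070

1.8070


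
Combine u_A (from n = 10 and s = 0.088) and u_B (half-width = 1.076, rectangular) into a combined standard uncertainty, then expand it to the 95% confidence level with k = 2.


u_A = s / sqrt(n) = 0.088 / sqrt(10) = 0.027828043
u_B = half_width / sqrt(3) = 1.076 / sqrt(3) = 0.62122889
uc = sqrt(u_A^2 + u_B^2) = sqrt(0.027828043^2 + 0.62122889^2) = 0.62185186
U = k * uc = 2 * 0.62185186
U = 1.2437

1.2437


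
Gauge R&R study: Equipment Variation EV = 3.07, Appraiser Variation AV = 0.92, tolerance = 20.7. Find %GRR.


GRR = sqrt(EV^2 + AV^2) = sqrt(3.07^2 + 0.92^2) = 3.2048869
%GRR = GRR / tol * 100 = 3.2048869 / 20.7 * 100
%GRR = 15.4825

15.4825


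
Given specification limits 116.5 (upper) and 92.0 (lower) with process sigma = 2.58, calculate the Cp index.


Cp = (USL - LSL) / (6 * sigma)
= (116.5 - 92.0) / (6 * 2.58)
= 24.5000 / 15.4800
= 1.5827

1.5827


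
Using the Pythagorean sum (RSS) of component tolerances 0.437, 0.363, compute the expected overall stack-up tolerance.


RSS = sqrt(0.437^2 + 0.363^2)
= sqrt(0.322738)
= 0.5681

0.5681


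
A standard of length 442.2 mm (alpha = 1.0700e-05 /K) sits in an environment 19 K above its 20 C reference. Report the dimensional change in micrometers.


dL = L * alpha * dT
= 442.2 * 1.0700e-05 * 19
= 0.0898993 mm
dL_um = 0.0898993 * 1000 = 89.8993 um

89.8993


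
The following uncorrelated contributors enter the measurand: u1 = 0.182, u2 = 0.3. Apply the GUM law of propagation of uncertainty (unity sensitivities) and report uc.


uc = sqrt(0.182^2 + 0.3^2)
uc = sqrt(0.123124)
uc = 0.3509

0.3509


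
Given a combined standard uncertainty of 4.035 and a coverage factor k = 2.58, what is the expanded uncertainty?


U = k * uc
U = 2.58 * 4.035
U = 10.4103

10.4103


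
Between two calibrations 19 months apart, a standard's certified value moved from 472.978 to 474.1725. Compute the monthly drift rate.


rate = (v2 - v1) / months
= (474.1725 - 472.978) / 19
= 1.1945 / 19
= 0.0629

0.0629


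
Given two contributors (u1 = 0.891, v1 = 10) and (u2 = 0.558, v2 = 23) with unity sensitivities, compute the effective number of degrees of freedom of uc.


uc = sqrt(u1^2 + u2^2) = sqrt(0.891^2 + 0.558^2) = 1.0513063
v_eff = uc^4 / (u1^4/v1 + u2^4/v2)
= 1.0513063^4 / (0.891^4/10 + 0.558^4/23)
= 1.2215664 / 0.067239815
v_eff = 18.1673

18.1673


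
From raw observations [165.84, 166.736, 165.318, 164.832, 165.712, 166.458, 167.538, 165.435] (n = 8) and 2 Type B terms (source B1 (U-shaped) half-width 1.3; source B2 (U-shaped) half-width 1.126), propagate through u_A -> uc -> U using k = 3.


mean = (165.84 + 166.736 + 165.318 + 164.832 + 165.712 + 166.458 + 167.538 + 165.435) / 8 = 165.983625
s = sqrt(sum((x - mean)^2)/(n-1)) = 0.87601989
u_A = s / sqrt(n) = 0.87601989 / sqrt(8) = 0.3097198
u_B1 = 1.3 / sqrt(2) = 0.91923882
u_B2 = 1.126 / sqrt(2) = 0.79620224
uc = sqrt(0.3097198^2 + 0.91923882^2 + 0.79620224^2) = 1.254936
U = k * uc = 3 * 1.254936
U = 3.7648

3.7648


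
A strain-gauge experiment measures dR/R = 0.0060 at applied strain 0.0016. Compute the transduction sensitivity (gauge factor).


GF = (dR/R) / epsilon
= 0.0060 / 0.0016
= 3.7500

3.7500


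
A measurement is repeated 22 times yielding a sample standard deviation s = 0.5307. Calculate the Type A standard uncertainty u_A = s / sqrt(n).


u_A = s / sqrt(n)
u_A = 0.5307 / sqrt(22)
u_A = 0.5307 / 4.6904158
u_A = 0.1131

0.1131


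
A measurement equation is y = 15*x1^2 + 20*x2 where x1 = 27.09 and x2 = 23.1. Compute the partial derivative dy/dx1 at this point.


y = 15*x1^2 + 20*x2
dy/dx1 = 2*15*x1
Evaluate at x1 = 27.09: c1 = 30 * 27.09
c1 = 812.7000

812.7000


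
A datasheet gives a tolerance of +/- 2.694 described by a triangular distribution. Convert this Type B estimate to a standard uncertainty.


u_B = half_width / sqrt(6)
u_B = 2.694 / 2.4494897
u_B = 1.0998

1.0998


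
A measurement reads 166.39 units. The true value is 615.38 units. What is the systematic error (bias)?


Systematic error = measured - true
= 166.39 - 615.38
= -448.9900

-448.9900


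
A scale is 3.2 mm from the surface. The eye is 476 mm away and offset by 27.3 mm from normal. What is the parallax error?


error = h * offset / d
= 3.2 * 27.3 / 476
= 0.1835

0.1835


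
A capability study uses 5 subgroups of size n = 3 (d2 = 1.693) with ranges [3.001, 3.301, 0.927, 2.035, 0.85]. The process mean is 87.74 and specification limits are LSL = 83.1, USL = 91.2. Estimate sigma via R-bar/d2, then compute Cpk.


R_bar = (3.001 + 3.301 + 0.927 + 2.035 + 0.85) / 5 = 2.0228
sigma = R_bar / d2 = 2.0228 / 1.693 = 1.1948021
Cp = (USL - LSL)/(6*sigma) = (91.2 - 83.1)/(6*1.1948021) = 1.1299
Cpu = (91.2 - 87.74)/(3*1.1948021) = 0.9653
Cpl = (87.74 - 83.1)/(3*1.1948021) = 1.2945
Cpk = min(Cpu, Cpl) = 0.9653

0.9653


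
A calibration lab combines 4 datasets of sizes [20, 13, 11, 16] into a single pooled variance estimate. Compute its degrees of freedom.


nu = sum_i (n_i - 1)
nu = ((20 - 1) + (13 - 1) + (11 - 1) + (16 - 1))
nu = 19 + 12 + 10 + 15
nu = 56

56


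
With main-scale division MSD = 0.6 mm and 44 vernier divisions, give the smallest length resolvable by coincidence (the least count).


LC = MSD / n_div
= 0.6 / 44
= 0.0136

0.0136


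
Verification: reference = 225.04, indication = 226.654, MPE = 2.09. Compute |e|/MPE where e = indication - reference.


e = indication - reference = 226.654 - 225.04 = 1.6140
|e| = 1.6140
ratio = |e| / MPE = 1.6140 / 2.09
ratio = 0.7722

0.7722


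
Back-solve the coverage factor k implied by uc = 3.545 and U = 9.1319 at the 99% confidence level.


k = U / uc
k = 9.1319 / 3.545
k = 2.576

2.576


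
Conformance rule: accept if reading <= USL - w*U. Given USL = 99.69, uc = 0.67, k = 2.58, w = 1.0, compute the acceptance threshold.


U = k * uc = 2.58 * 0.67 = 1.7286
guard band g = w * U = 1.0 * 1.7286 = 1.7286
AL = USL - g = 99.69 - 1.7286
AL = 97.9614

97.9614


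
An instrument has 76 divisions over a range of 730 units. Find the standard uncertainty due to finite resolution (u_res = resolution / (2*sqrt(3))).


resolution = range / divisions
resolution = 730 / 76 = 9.6052632
u_res = resolution / (2*sqrt(3))
u_res = 9.6052632 / 3.4641016
u_res = 2.7728

2.7728


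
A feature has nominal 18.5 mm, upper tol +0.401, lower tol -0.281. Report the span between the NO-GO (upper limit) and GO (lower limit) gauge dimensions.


GO = nominal - lower_tol (smallest hole = maximum material condition)
GO = 18.5 - 0.281 = 18.219
NO-GO = nominal + upper_tol (largest hole = least material condition)
NO-GO = 18.5 + 0.401 = 18.901
spread = NO-GO - GO = 18.901 - 18.219 = 0.6820

0.6820


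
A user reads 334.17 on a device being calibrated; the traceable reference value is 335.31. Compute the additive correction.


Correction = standard - reading
= 335.31 - 334.17
= 1.1400

1.1400


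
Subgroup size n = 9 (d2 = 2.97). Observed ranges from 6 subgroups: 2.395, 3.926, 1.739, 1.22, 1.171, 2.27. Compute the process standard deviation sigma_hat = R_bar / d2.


R_bar = (2.395 + 3.926 + 1.739 + 1.22 + 1.171 + 2.27) / 6
R_bar = 12.721 / 6 = 2.1201667
sigma_hat = R_bar / d2 = 2.1201667 / 2.97 = 0.7139

0.7139


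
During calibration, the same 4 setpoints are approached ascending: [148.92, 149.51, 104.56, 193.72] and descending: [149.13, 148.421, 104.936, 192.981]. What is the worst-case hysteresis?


|148.92 - 149.13| = 0.2100
|149.51 - 148.421| = 1.0890
|104.56 - 104.936| = 0.3760
|193.72 - 192.981| = 0.7390
hysteresis = max(diffs) = 1.0890

1.0890


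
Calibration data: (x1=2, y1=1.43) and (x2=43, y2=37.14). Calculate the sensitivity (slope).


slope = (y2 - y1) / (x2 - x1)
= (37.14 - 1.43) / (43 - 2)
= 35.7100 / 41
= 0.8710

0.8710


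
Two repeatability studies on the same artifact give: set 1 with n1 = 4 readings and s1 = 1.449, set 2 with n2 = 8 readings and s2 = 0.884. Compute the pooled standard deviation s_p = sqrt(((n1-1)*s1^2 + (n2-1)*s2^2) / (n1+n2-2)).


s_p = sqrt(((n1-1)*s1^2 + (n2-1)*s2^2) / (n1+n2-2))
numerator = (4-1)*1.449^2 + (8-1)*0.884^2 = 6.298803 + 5.470192 = 11.768995
denominator = 4 + 8 - 2 = 10
s_p^2 = 11.768995 / 10 = 1.1768995
s_p = sqrt(1.1768995) = 1.0848

1.0848


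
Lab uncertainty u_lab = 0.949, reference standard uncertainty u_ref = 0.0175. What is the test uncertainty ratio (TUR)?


TUR = u_lab / u_ref
= 0.949 / 0.0175
= 54.2286

54.2286


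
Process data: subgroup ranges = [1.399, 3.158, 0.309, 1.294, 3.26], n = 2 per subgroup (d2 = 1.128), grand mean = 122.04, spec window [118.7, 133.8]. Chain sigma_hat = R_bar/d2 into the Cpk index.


R_bar = (1.399 + 3.158 + 0.309 + 1.294 + 3.26) / 5 = 1.884
sigma = R_bar / d2 = 1.884 / 1.128 = 1.6702128
Cp = (USL - LSL)/(6*sigma) = (133.8 - 118.7)/(6*1.6702128) = 1.5068
Cpu = (133.8 - 122.04)/(3*1.6702128) = 2.3470
Cpl = (122.04 - 118.7)/(3*1.6702128) = 0.6666
Cpk = min(Cpu, Cpl) = 0.6666

0.6666


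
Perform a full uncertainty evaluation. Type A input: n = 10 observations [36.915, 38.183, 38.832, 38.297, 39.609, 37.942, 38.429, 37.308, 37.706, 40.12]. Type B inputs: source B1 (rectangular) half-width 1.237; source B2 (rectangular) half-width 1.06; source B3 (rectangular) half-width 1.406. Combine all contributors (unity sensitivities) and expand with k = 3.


mean = (36.915 + 38.183 + 38.832 + 38.297 + 39.609 + 37.942 + 38.429 + 37.308 + 37.706 + 40.12) / 10 = 38.3341
s = sqrt(sum((x - mean)^2)/(n-1)) = 0.98380807
u_A = s / sqrt(n) = 0.98380807 / sqrt(10) = 0.31110743
u_B1 = 1.237 / sqrt(3) = 0.71418228
u_B2 = 1.06 / sqrt(3) = 0.61199129
u_B3 = 1.406 / sqrt(3) = 0.81175448
uc = sqrt(0.31110743^2 + 0.71418228^2 + 0.61199129^2 + 0.81175448^2) = 1.2807509
U = k * uc = 3 * 1.2807509
U = 3.8423

3.8423


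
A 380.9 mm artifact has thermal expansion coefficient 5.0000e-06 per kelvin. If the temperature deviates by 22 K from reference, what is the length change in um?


dL = L * alpha * dT
= 380.9 * 5.0000e-06 * 22
= 0.0418990 mm
dL_um = 0.0418990 * 1000 = 41.8990 um

41.8990


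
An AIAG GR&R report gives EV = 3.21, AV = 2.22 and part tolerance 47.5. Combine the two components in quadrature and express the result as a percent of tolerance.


GRR = sqrt(EV^2 + AV^2) = sqrt(3.21^2 + 2.22^2) = 3.9028835
%GRR = GRR / tol * 100 = 3.9028835 / 47.5 * 100
%GRR = 8.2166

8.2166


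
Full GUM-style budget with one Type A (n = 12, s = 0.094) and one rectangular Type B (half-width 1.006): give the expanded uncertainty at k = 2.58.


u_A = s / sqrt(n) = 0.094 / sqrt(12) = 0.027135463
u_B = half_width / sqrt(3) = 1.006 / sqrt(3) = 0.58081437
uc = sqrt(u_A^2 + u_B^2) = sqrt(0.027135463^2 + 0.58081437^2) = 0.5814479
U = k * uc = 2.58 * 0.5814479
U = 1.5001

1.5001


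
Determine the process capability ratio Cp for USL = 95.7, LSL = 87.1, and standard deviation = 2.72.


Cp = (USL - LSL) / (6 * sigma)
= (95.7 - 87.1) / (6 * 2.72)
= 8.6000 / 16.3200
= 0.5270

0.5270


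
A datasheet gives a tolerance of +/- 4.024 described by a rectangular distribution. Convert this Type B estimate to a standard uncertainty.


u_B = half_width / sqrt(3)
u_B = 4.024 / 1.7320508
u_B = 2.3233

2.3233


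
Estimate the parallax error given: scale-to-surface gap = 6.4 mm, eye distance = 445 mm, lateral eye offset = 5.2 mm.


error = h * offset / d
= 6.4 * 5.2 / 445
= 0.0748

0.0748


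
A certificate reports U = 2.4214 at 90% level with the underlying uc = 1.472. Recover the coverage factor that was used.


k = U / uc
k = 2.4214 / 1.472
k = 1.645

1.645


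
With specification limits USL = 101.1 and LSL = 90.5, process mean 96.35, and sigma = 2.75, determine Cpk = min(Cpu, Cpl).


Cpu = (USL - mean) / (3*sigma) = (101.1 - 96.35) / (3*2.75) = 0.5758
Cpl = (mean - LSL) / (3*sigma) = (96.35 - 90.5) / (3*2.75) = 0.7091
Cpk = min(Cpu, Cpl) = 0.5758

0.5758


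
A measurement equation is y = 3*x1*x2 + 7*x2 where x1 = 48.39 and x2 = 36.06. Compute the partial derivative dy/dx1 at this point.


y = 3*x1*x2 + 7*x2
dy/dx1 = 3*x2
Evaluate at x2 = 36.06: c1 = 3 * 36.06
c1 = 108.1800

108.1800


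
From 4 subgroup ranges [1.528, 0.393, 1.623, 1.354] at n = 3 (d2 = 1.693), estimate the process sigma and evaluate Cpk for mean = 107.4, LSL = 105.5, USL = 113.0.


R_bar = (1.528 + 0.393 + 1.623 + 1.354) / 4 = 1.2245
sigma = R_bar / d2 = 1.2245 / 1.693 = 0.7232723
Cp = (USL - LSL)/(6*sigma) = (113.0 - 105.5)/(6*0.7232723) = 1.7283
Cpu = (113.0 - 107.4)/(3*0.7232723) = 2.5809
Cpl = (107.4 - 105.5)/(3*0.7232723) = 0.8756
Cpk = min(Cpu, Cpl) = 0.8756

0.8756


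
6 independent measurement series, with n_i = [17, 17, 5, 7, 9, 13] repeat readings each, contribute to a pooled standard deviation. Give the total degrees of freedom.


nu = sum_i (n_i - 1)
nu = ((17 - 1) + (17 - 1) + (5 - 1) + (7 - 1) + (9 - 1) + (13 - 1))
nu = 16 + 16 + 4 + 6 + 8 + 12
nu = 62

62


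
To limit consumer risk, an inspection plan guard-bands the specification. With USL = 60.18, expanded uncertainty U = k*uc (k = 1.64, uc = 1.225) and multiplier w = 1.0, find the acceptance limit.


U = k * uc = 1.64 * 1.225 = 2.009
guard band g = w * U = 1.0 * 2.009 = 2.009
AL = USL - g = 60.18 - 2.009
AL = 58.1710

58.1710


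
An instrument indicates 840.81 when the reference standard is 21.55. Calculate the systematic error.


Systematic error = measured - true
= 840.81 - 21.55
= 819.2600

819.2600


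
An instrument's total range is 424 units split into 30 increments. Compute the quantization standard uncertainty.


resolution = range / divisions
resolution = 424 / 30 = 14.133333
u_res = resolution / (2*sqrt(3))
u_res = 14.133333 / 3.4641016
u_res = 4.0799

4.0799


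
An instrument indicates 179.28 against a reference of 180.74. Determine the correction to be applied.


Correction = standard - reading
= 180.74 - 179.28
= 1.4600

1.4600


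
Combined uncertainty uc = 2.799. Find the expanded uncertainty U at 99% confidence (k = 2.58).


U = k * uc
U = 2.58 * 2.799
U = 7.2214

7.2214


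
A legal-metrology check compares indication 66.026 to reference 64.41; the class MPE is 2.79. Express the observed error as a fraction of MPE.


e = indication - reference = 66.026 - 64.41 = 1.6160
|e| = 1.6160
ratio = |e| / MPE = 1.6160 / 2.79
ratio = 0.5792

0.5792


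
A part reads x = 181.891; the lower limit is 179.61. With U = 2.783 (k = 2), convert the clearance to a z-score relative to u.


u = U / k = 2.783 / 2 = 1.3915
margin = |LSL - x| = |179.61 - 181.891| = 2.281
z = margin / u = 2.281 / 1.3915
z = 1.6392

1.6392


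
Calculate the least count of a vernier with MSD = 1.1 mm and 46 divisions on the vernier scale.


LC = MSD / n_div
= 1.1 / 46
= 0.0239

0.0239


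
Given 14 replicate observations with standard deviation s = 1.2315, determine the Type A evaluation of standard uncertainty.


u_A = s / sqrt(n)
u_A = 1.2315 / sqrt(14)
u_A = 1.2315 / 3.7416574
u_A = 0.3291

0.3291


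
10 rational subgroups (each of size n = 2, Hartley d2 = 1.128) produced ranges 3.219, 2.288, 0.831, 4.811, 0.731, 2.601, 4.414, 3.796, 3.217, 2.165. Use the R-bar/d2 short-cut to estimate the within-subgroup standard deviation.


R_bar = (3.219 + 2.288 + 0.831 + 4.811 + 0.731 + 2.601 + 4.414 + 3.796 + 3.217 + 2.165) / 10
R_bar = 28.073 / 10 = 2.8073
sigma_hat = R_bar / d2 = 2.8073 / 1.128 = 2.4887

2.4887


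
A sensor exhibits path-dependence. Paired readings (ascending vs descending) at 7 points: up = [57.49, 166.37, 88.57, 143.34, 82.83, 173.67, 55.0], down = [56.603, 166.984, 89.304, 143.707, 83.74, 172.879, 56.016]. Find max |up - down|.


|57.49 - 56.603| = 0.8870
|166.37 - 166.984| = 0.6140
|88.57 - 89.304| = 0.7340
|143.34 - 143.707| = 0.3670
|82.83 - 83.74| = 0.9100
|173.67 - 172.879| = 0.7910
|55.0 - 56.016| = 1.0160
hysteresis = max(diffs) = 1.0160

1.0160


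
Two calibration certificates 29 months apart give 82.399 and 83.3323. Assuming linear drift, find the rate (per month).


rate = (v2 - v1) / months
= (83.3323 - 82.399) / 29
= 0.9333 / 29
= 0.0322

0.0322


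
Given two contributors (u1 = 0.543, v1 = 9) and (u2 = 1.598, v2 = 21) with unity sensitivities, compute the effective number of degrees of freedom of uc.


uc = sqrt(u1^2 + u2^2) = sqrt(0.543^2 + 1.598^2) = 1.6877361
v_eff = uc^4 / (u1^4/v1 + u2^4/v2)
= 1.6877361^4 / (0.543^4/9 + 1.598^4/21)
= 8.1136853 / 0.32017828
v_eff = 25.3411

25.3411


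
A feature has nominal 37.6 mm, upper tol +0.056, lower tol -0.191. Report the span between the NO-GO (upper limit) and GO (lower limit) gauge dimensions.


GO = nominal - lower_tol (smallest hole = maximum material condition)
GO = 37.6 - 0.191 = 37.409
NO-GO = nominal + upper_tol (largest hole = least material condition)
NO-GO = 37.6 + 0.056 = 37.656
spread = NO-GO - GO = 37.656 - 37.409 = 0.2470

0.2470


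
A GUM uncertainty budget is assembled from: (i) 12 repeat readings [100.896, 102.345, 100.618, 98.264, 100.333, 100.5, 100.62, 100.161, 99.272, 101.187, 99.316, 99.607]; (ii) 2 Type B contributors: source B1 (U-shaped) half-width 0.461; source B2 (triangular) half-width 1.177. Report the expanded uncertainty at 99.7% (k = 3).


mean = (100.896 + 102.345 + 100.618 + 98.264 + 100.333 + 100.5 + 100.62 + 100.161 + 99.272 + 101.187 + 99.316 + 99.607) / 12 = 100.2599167
s = sqrt(sum((x - mean)^2)/(n-1)) = 1.0539643
u_A = s / sqrt(n) = 1.0539643 / sqrt(12) = 0.30425329
u_B1 = 0.461 / sqrt(2) = 0.32597623
u_B2 = 1.177 / sqrt(6) = 0.48050824
uc = sqrt(0.30425329^2 + 0.32597623^2 + 0.48050824^2) = 0.65552936
U = k * uc = 3 * 0.65552936
U = 1.9666

1.9666


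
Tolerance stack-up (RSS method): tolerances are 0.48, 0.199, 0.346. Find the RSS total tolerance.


RSS = sqrt(0.48^2 + 0.199^2 + 0.346^2)
= sqrt(0.389717)
= 0.6243

0.6243


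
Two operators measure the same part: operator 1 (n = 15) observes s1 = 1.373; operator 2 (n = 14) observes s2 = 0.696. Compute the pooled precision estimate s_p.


s_p = sqrt(((n1-1)*s1^2 + (n2-1)*s2^2) / (n1+n2-2))
numerator = (15-1)*1.373^2 + (14-1)*0.696^2 = 26.391806 + 6.297408 = 32.689214
denominator = 15 + 14 - 2 = 27
s_p^2 = 32.689214 / 27 = 1.2107116
s_p = sqrt(1.2107116) = 1.1003

1.1003


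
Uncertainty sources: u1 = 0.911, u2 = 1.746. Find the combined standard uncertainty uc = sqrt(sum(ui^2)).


uc = sqrt(0.911^2 + 1.746^2)
uc = sqrt(3.878437)
uc = 1.9694

1.9694


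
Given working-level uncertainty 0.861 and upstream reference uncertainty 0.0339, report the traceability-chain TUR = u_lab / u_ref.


TUR = u_lab / u_ref
= 0.861 / 0.0339
= 25.3982

25.3982


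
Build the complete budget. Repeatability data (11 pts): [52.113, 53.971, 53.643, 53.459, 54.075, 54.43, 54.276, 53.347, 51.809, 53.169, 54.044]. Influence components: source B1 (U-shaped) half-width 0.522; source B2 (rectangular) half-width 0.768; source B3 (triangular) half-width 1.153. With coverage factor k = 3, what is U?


mean = (52.113 + 53.971 + 53.643 + 53.459 + 54.075 + 54.43 + 54.276 + 53.347 + 51.809 + 53.169 + 54.044) / 11 = 53.48509091
s = sqrt(sum((x - mean)^2)/(n-1)) = 0.85155052
u_A = s / sqrt(n) = 0.85155052 / sqrt(11) = 0.25675214
u_B1 = 0.522 / sqrt(2) = 0.36910974
u_B2 = 0.768 / sqrt(3) = 0.44340501
u_B3 = 1.153 / sqrt(6) = 0.47071028
uc = sqrt(0.25675214^2 + 0.36910974^2 + 0.44340501^2 + 0.47071028^2) = 0.78761655
U = k * uc = 3 * 0.78761655
U = 2.3628

2.3628


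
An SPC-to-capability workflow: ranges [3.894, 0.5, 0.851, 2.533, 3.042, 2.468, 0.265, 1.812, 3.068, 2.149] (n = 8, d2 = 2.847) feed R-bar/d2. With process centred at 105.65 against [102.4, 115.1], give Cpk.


R_bar = (3.894 + 0.5 + 0.851 + 2.533 + 3.042 + 2.468 + 0.265 + 1.812 + 3.068 + 2.149) / 10 = 2.0582
sigma = R_bar / d2 = 2.0582 / 2.847 = 0.72293642
Cp = (USL - LSL)/(6*sigma) = (115.1 - 102.4)/(6*0.72293642) = 2.9279
Cpu = (115.1 - 105.65)/(3*0.72293642) = 4.3572
Cpl = (105.65 - 102.4)/(3*0.72293642) = 1.4985
Cpk = min(Cpu, Cpl) = 1.4985

1.4985


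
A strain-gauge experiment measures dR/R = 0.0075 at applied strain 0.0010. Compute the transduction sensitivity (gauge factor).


GF = (dR/R) / epsilon
= 0.0075 / 0.0010
= 7.5000

7.5000


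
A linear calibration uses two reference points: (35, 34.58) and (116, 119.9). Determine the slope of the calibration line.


slope = (y2 - y1) / (x2 - x1)
= (119.9 - 34.58) / (116 - 35)
= 85.3200 / 81
= 1.0533

1.0533


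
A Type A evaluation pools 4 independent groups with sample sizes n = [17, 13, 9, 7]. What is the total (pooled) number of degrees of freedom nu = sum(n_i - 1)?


nu = sum_i (n_i - 1)
nu = ((17 - 1) + (13 - 1) + (9 - 1) + (7 - 1))
nu = 16 + 12 + 8 + 6
nu = 42

42


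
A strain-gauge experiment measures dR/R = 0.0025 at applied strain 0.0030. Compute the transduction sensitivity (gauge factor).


GF = (dR/R) / epsilon
= 0.0025 / 0.0030
= 0.8333

0.8333


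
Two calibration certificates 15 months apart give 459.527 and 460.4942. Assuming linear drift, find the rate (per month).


rate = (v2 - v1) / months
= (460.4942 - 459.527) / 15
= 0.9672 / 15
= 0.0645

0.0645


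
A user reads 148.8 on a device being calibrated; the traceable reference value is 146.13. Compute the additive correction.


Correction = standard - reading
= 146.13 - 148.8
= -2.6700

-2.6700


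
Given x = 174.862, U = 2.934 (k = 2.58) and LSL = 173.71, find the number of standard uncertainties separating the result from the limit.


u = U / k = 2.934 / 2.58 = 1.1372093
margin = |LSL - x| = |173.71 - 174.862| = 1.152
z = margin / u = 1.152 / 1.1372093
z = 1.0130

1.0130


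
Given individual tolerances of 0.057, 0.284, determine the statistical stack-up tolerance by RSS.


RSS = sqrt(0.057^2 + 0.284^2)
= sqrt(0.083905)
= 0.2897

0.2897


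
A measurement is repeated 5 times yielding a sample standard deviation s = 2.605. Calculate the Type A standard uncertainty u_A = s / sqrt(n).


u_A = s / sqrt(n)
u_A = 2.605 / sqrt(5)
u_A = 2.605 / 2.236068
u_A = 1.1650

1.1650


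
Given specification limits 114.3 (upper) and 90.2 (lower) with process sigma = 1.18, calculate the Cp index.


Cp = (USL - LSL) / (6 * sigma)
= (114.3 - 90.2) / (6 * 1.18)
= 24.1000 / 7.0800
= 3.4040

3.4040


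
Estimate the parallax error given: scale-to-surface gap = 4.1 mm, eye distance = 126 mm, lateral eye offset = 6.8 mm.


error = h * offset / d
= 4.1 * 6.8 / 126
= 0.2213

0.2213


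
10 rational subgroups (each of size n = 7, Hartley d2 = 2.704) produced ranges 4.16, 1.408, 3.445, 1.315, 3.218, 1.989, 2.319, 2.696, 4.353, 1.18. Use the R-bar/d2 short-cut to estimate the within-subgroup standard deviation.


R_bar = (4.16 + 1.408 + 3.445 + 1.315 + 3.218 + 1.989 + 2.319 + 2.696 + 4.353 + 1.18) / 10
R_bar = 26.083 / 10 = 2.6083
sigma_hat = R_bar / d2 = 2.6083 / 2.704 = 0.9646

0.9646


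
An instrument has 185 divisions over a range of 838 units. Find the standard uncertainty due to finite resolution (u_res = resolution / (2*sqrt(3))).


resolution = range / divisions
resolution = 838 / 185 = 4.5297297
u_res = resolution / (2*sqrt(3))
u_res = 4.5297297 / 3.4641016
u_res = 1.3076

1.3076


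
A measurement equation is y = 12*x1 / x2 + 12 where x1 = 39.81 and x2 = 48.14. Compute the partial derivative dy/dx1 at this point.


y = 12*x1 / x2 + 12
dy/dx1 = 12/x2
Evaluate at x2 = 48.14: c1 = 12 / 48.14
c1 = 0.2493

0.2493


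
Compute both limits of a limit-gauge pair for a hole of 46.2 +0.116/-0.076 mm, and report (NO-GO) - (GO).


GO = nominal - lower_tol (smallest hole = maximum material condition)
GO = 46.2 - 0.076 = 46.124
NO-GO = nominal + upper_tol (largest hole = least material condition)
NO-GO = 46.2 + 0.116 = 46.316
spread = NO-GO - GO = 46.316 - 46.124 = 0.1920

0.1920


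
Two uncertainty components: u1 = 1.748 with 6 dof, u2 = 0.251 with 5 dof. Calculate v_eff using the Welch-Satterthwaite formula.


uc = sqrt(u1^2 + u2^2) = sqrt(1.748^2 + 0.251^2) = 1.7659289
v_eff = uc^4 / (u1^4/v1 + u2^4/v2)
= 1.7659289^4 / (1.748^4/6 + 0.251^4/5)
= 9.7250727 / 1.5568113
v_eff = 6.2468

6.2468


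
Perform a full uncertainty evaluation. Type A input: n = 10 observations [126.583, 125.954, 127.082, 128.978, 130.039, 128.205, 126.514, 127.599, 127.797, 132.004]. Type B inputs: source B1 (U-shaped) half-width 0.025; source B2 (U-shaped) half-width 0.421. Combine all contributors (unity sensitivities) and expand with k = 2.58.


mean = (126.583 + 125.954 + 127.082 + 128.978 + 130.039 + 128.205 + 126.514 + 127.599 + 127.797 + 132.004) / 10 = 128.0755
s = sqrt(sum((x - mean)^2)/(n-1)) = 1.8432453
u_A = s / sqrt(n) = 1.8432453 / sqrt(10) = 0.58288534
u_B1 = 0.025 / sqrt(2) = 0.01767767
u_B2 = 0.421 / sqrt(2) = 0.29769195
uc = sqrt(0.58288534^2 + 0.01767767^2 + 0.29769195^2) = 0.65474294
U = k * uc = 2.58 * 0.65474294
U = 1.6892

1.6892


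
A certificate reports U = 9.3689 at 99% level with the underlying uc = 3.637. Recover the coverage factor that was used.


k = U / uc
k = 9.3689 / 3.637
k = 2.576

2.576


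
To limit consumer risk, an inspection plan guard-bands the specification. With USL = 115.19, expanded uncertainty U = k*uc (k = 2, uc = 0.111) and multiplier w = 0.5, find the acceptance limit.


U = k * uc = 2 * 0.111 = 0.222
guard band g = w * U = 0.5 * 0.222 = 0.111
AL = USL - g = 115.19 - 0.111
AL = 115.0790

115.0790


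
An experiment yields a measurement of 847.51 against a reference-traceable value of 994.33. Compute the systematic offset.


Systematic error = measured - true
= 847.51 - 994.33
= -146.8200

-146.8200


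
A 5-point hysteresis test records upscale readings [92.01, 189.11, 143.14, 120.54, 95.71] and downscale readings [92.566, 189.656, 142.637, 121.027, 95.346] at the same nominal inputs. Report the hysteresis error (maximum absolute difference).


|92.01 - 92.566| = 0.5560
|189.11 - 189.656| = 0.5460
|143.14 - 142.637| = 0.5030
|120.54 - 121.027| = 0.4870
|95.71 - 95.346| = 0.3640
hysteresis = max(diffs) = 0.5560

0.5560


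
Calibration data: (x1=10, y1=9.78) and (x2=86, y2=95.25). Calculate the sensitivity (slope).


slope = (y2 - y1) / (x2 - x1)
= (95.25 - 9.78) / (86 - 10)
= 85.4700 / 76
= 1.1246

1.1246


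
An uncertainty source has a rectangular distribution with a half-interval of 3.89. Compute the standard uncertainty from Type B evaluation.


u_B = half_width / sqrt(3)
u_B = 3.89 / 1.7320508
u_B = 2.2459

2.2459


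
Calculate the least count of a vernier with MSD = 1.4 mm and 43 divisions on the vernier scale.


LC = MSD / n_div
= 1.4 / 43
= 0.0326

0.0326


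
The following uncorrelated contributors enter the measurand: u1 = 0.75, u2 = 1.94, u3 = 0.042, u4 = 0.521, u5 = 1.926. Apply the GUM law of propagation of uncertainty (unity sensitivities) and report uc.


uc = sqrt(0.75^2 + 1.94^2 + 0.042^2 + 0.521^2 + 1.926^2)
uc = sqrt(8.308781)
uc = 2.8825

2.8825


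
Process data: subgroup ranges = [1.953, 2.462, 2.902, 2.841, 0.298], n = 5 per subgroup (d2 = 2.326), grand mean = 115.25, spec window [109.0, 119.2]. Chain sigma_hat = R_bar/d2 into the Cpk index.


R_bar = (1.953 + 2.462 + 2.902 + 2.841 + 0.298) / 5 = 2.0912
sigma = R_bar / d2 = 2.0912 / 2.326 = 0.89905417
Cp = (USL - LSL)/(6*sigma) = (119.2 - 109.0)/(6*0.89905417) = 1.8909
Cpu = (119.2 - 115.25)/(3*0.89905417) = 1.4645
Cpl = (115.25 - 109.0)/(3*0.89905417) = 2.3173
Cpk = min(Cpu, Cpl) = 1.4645

1.4645


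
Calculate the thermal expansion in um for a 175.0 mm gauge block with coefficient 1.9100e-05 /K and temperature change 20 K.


dL = L * alpha * dT
= 175.0 * 1.9100e-05 * 20
= 0.0668500 mm
dL_um = 0.0668500 * 1000 = 66.8500 um

66.8500


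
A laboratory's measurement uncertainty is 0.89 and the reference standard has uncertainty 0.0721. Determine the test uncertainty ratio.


TUR = u_lab / u_ref
= 0.89 / 0.0721
= 12.3440

12.3440


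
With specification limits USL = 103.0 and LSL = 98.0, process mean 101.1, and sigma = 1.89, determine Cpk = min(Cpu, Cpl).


Cpu = (USL - mean) / (3*sigma) = (103.0 - 101.1) / (3*1.89) = 0.3351
Cpl = (mean - LSL) / (3*sigma) = (101.1 - 98.0) / (3*1.89) = 0.5467
Cpk = min(Cpu, Cpl) = 0.3351

0.3351


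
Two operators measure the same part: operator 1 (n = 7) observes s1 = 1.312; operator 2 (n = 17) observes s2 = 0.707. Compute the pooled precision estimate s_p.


s_p = sqrt(((n1-1)*s1^2 + (n2-1)*s2^2) / (n1+n2-2))
numerator = (7-1)*1.312^2 + (17-1)*0.707^2 = 10.328064 + 7.997584 = 18.325648
denominator = 7 + 17 - 2 = 22
s_p^2 = 18.325648 / 22 = 0.832984
s_p = sqrt(0.832984) = 0.9127

0.9127


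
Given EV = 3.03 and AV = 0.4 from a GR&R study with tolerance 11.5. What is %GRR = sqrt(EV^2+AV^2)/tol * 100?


GRR = sqrt(EV^2 + AV^2) = sqrt(3.03^2 + 0.4^2) = 3.0562886
%GRR = GRR / tol * 100 = 3.0562886 / 11.5 * 100
%GRR = 26.5764

26.5764


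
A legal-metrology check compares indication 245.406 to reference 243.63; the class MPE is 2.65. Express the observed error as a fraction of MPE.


e = indication - reference = 245.406 - 243.63 = 1.7760
|e| = 1.7760
ratio = |e| / MPE = 1.7760 / 2.65
ratio = 0.6702

0.6702


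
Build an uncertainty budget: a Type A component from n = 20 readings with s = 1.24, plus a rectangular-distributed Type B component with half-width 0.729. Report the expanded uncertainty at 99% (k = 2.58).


u_A = s / sqrt(n) = 1.24 / sqrt(20) = 0.27727243
u_B = half_width / sqrt(3) = 0.729 / sqrt(3) = 0.42088835
uc = sqrt(u_A^2 + u_B^2) = sqrt(0.27727243^2 + 0.42088835^2) = 0.50401092
U = k * uc = 2.58 * 0.50401092
U = 1.3003

1.3003


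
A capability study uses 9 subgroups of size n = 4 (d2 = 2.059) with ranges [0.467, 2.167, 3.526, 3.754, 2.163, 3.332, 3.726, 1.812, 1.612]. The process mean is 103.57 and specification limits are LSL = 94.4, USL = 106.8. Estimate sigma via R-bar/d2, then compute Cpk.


R_bar = (0.467 + 2.167 + 3.526 + 3.754 + 2.163 + 3.332 + 3.726 + 1.812 + 1.612) / 9 = 2.5065556
sigma = R_bar / d2 = 2.5065556 / 2.059 = 1.2173655
Cp = (USL - LSL)/(6*sigma) = (106.8 - 94.4)/(6*1.2173655) = 1.6977
Cpu = (106.8 - 103.57)/(3*1.2173655) = 0.8844
Cpl = (103.57 - 94.4)/(3*1.2173655) = 2.5109
Cpk = min(Cpu, Cpl) = 0.8844

0.8844


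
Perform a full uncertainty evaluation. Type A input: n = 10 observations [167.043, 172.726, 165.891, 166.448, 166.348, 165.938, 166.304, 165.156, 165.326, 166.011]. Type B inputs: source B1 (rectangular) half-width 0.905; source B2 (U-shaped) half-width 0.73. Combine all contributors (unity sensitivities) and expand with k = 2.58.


mean = (167.043 + 172.726 + 165.891 + 166.448 + 166.348 + 165.938 + 166.304 + 165.156 + 165.326 + 166.011) / 10 = 166.7191
s = sqrt(sum((x - mean)^2)/(n-1)) = 2.1795147
u_A = s / sqrt(n) = 2.1795147 / sqrt(10) = 0.68922306
u_B1 = 0.905 / sqrt(3) = 0.52250199
u_B2 = 0.73 / sqrt(2) = 0.51618795
uc = sqrt(0.68922306^2 + 0.52250199^2 + 0.51618795^2) = 1.0072173
U = k * uc = 2.58 * 1.0072173
U = 2.5986

2.5986


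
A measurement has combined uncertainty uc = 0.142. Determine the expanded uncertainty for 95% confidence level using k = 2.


U = k * uc
U = 2 * 0.142
U = 0.2840

0.2840


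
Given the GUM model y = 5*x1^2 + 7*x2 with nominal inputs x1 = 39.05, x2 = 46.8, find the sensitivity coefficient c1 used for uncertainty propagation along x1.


y = 5*x1^2 + 7*x2
dy/dx1 = 2*5*x1
Evaluate at x1 = 39.05: c1 = 10 * 39.05
c1 = 390.5000

390.5000


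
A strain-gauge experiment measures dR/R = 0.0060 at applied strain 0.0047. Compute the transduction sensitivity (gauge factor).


GF = (dR/R) / epsilon
= 0.0060 / 0.0047
= 1.2766

1.2766


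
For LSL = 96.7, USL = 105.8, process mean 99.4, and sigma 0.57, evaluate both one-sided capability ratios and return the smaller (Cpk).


Cpu = (USL - mean) / (3*sigma) = (105.8 - 99.4) / (3*0.57) = 3.7427
Cpl = (mean - LSL) / (3*sigma) = (99.4 - 96.7) / (3*0.57) = 1.5789
Cpk = min(Cpu, Cpl) = 1.5789

1.5789


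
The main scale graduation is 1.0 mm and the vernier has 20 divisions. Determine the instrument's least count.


LC = MSD / n_div
= 1.0 / 20
= 0.0500

0.0500


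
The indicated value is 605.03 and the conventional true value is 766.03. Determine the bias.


Systematic error = measured - true
= 605.03 - 766.03
= -161.0000

-161.0000


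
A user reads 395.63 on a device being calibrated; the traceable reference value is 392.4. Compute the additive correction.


Correction = standard - reading
= 392.4 - 395.63
= -3.2300

-3.2300


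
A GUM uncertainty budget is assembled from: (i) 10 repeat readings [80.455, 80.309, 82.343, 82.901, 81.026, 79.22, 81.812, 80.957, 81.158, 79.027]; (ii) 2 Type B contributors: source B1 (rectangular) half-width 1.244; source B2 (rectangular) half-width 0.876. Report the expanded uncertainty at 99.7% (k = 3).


mean = (80.455 + 80.309 + 82.343 + 82.901 + 81.026 + 79.22 + 81.812 + 80.957 + 81.158 + 79.027) / 10 = 80.9208
s = sqrt(sum((x - mean)^2)/(n-1)) = 1.2417368
u_A = s / sqrt(n) = 1.2417368 / sqrt(10) = 0.39267165
u_B1 = 1.244 / sqrt(3) = 0.71822373
u_B2 = 0.876 / sqrt(3) = 0.50575884
uc = sqrt(0.39267165^2 + 0.71822373^2 + 0.50575884^2) = 0.96219975
U = k * uc = 3 * 0.96219975
U = 2.8866

2.8866


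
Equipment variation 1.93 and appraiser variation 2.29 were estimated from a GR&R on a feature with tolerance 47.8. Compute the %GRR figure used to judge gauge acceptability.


GRR = sqrt(EV^2 + AV^2) = sqrt(1.93^2 + 2.29^2) = 2.9948289
%GRR = GRR / tol * 100 = 2.9948289 / 47.8 * 100
%GRR = 6.2653

6.2653


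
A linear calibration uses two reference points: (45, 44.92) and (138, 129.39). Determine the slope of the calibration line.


slope = (y2 - y1) / (x2 - x1)
= (129.39 - 44.92) / (138 - 45)
= 84.4700 / 93
= 0.9083

0.9083


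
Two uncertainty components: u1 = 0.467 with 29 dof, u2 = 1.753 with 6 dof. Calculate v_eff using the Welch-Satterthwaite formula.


uc = sqrt(u1^2 + u2^2) = sqrt(0.467^2 + 1.753^2) = 1.8141384
v_eff = uc^4 / (u1^4/v1 + u2^4/v2)
= 1.8141384^4 / (0.467^4/29 + 1.753^4/6)
= 10.831327 / 1.5755375
v_eff = 6.8747

6.8747


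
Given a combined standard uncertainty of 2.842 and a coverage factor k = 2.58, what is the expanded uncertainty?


U = k * uc
U = 2.58 * 2.842
U = 7.3324

7.3324


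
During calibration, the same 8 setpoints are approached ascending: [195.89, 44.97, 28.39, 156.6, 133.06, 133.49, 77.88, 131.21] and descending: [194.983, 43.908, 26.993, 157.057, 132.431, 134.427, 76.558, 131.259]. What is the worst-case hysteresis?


|195.89 - 194.983| = 0.9070
|44.97 - 43.908| = 1.0620
|28.39 - 26.993| = 1.3970
|156.6 - 157.057| = 0.4570
|133.06 - 132.431| = 0.6290
|133.49 - 134.427| = 0.9370
|77.88 - 76.558| = 1.3220
|131.21 - 131.259| = 0.0490
hysteresis = max(diffs) = 1.3970

1.3970


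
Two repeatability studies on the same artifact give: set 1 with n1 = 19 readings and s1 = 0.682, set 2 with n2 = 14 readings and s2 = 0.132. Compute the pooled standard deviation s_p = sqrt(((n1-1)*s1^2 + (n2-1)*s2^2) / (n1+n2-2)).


s_p = sqrt(((n1-1)*s1^2 + (n2-1)*s2^2) / (n1+n2-2))
numerator = (19-1)*0.682^2 + (14-1)*0.132^2 = 8.372232 + 0.226512 = 8.598744
denominator = 19 + 14 - 2 = 31
s_p^2 = 8.598744 / 31 = 0.27737884
s_p = sqrt(0.27737884) = 0.5267

0.5267


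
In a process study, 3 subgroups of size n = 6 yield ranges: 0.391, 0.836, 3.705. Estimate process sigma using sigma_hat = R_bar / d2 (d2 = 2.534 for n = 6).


R_bar = (0.391 + 0.836 + 3.705) / 3
R_bar = 4.932 / 3 = 1.644
sigma_hat = R_bar / d2 = 1.644 / 2.534 = 0.6488

0.6488


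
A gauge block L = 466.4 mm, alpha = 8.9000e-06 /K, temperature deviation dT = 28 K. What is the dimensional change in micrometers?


dL = L * alpha * dT
= 466.4 * 8.9000e-06 * 28
= 0.1162269 mm
dL_um = 0.1162269 * 1000 = 116.2269 um

116.2269


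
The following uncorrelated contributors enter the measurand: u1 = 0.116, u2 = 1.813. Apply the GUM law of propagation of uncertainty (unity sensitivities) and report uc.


uc = sqrt(0.116^2 + 1.813^2)
uc = sqrt(3.300425)
uc = 1.8167

1.8167


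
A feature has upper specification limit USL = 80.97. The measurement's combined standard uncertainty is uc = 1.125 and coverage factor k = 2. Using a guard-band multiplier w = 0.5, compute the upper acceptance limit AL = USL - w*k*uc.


U = k * uc = 2 * 1.125 = 2.25
guard band g = w * U = 0.5 * 2.25 = 1.125
AL = USL - g = 80.97 - 1.125
AL = 79.8450

79.8450


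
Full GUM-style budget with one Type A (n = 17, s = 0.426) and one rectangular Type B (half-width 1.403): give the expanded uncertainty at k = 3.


u_A = s / sqrt(n) = 0.426 / sqrt(17) = 0.10332018
u_B = half_width / sqrt(3) = 1.403 / sqrt(3) = 0.81002243
uc = sqrt(u_A^2 + u_B^2) = sqrt(0.10332018^2 + 0.81002243^2) = 0.8165852
U = k * uc = 3 * 0.8165852
U = 2.4498

2.4498


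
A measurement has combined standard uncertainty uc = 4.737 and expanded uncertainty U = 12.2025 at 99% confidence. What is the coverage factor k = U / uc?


k = U / uc
k = 12.2025 / 4.737
k = 2.576

2.576


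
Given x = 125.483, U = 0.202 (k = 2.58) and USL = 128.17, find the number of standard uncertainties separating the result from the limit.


u = U / k = 0.202 / 2.58 = 0.078294574
margin = |USL - x| = |128.17 - 125.483| = 2.687
z = margin / u = 2.687 / 0.078294574
z = 34.3191

34.3191


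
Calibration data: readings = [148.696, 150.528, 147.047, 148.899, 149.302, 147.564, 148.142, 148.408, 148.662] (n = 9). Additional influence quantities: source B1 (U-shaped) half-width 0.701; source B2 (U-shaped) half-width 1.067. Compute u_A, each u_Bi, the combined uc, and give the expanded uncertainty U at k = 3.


mean = (148.696 + 150.528 + 147.047 + 148.899 + 149.302 + 147.564 + 148.142 + 148.408 + 148.662) / 9 = 148.5831111
s = sqrt(sum((x - mean)^2)/(n-1)) = 1.0025976
u_A = s / sqrt(n) = 1.0025976 / sqrt(9) = 0.3341992
u_B1 = 0.701 / sqrt(2) = 0.49568185
u_B2 = 1.067 / sqrt(2) = 0.75448294
uc = sqrt(0.3341992^2 + 0.49568185^2 + 0.75448294^2) = 0.96261836
U = k * uc = 3 * 0.96261836
U = 2.8879

2.8879


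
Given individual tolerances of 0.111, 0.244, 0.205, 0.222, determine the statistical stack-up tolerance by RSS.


RSS = sqrt(0.111^2 + 0.244^2 + 0.205^2 + 0.222^2)
= sqrt(0.163166)
= 0.4039

0.4039


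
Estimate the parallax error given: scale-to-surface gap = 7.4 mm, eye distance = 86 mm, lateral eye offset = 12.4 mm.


error = h * offset / d
= 7.4 * 12.4 / 86
= 1.0670

1.0670


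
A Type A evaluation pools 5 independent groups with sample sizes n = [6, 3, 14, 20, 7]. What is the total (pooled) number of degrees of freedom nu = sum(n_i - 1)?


nu = sum_i (n_i - 1)
nu = ((6 - 1) + (3 - 1) + (14 - 1) + (20 - 1) + (7 - 1))
nu = 5 + 2 + 13 + 19 + 6
nu = 45

45


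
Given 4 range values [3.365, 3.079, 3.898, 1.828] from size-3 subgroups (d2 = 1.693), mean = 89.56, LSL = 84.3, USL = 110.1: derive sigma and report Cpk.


R_bar = (3.365 + 3.079 + 3.898 + 1.828) / 4 = 3.0425
sigma = R_bar / d2 = 3.0425 / 1.693 = 1.7971057
Cp = (USL - LSL)/(6*sigma) = (110.1 - 84.3)/(6*1.7971057) = 2.3927
Cpu = (110.1 - 89.56)/(3*1.7971057) = 3.8098
Cpl = (89.56 - 84.3)/(3*1.7971057) = 0.9756
Cpk = min(Cpu, Cpl) = 0.9756

0.9756


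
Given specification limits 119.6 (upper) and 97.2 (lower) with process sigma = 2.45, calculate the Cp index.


Cp = (USL - LSL) / (6 * sigma)
= (119.6 - 97.2) / (6 * 2.45)
= 22.4000 / 14.7000
= 1.5238

1.5238


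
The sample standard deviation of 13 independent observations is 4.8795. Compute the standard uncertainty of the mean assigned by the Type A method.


u_A = s / sqrt(n)
u_A = 4.8795 / sqrt(13)
u_A = 4.8795 / 3.6055513
u_A = 1.3533

1.3533
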